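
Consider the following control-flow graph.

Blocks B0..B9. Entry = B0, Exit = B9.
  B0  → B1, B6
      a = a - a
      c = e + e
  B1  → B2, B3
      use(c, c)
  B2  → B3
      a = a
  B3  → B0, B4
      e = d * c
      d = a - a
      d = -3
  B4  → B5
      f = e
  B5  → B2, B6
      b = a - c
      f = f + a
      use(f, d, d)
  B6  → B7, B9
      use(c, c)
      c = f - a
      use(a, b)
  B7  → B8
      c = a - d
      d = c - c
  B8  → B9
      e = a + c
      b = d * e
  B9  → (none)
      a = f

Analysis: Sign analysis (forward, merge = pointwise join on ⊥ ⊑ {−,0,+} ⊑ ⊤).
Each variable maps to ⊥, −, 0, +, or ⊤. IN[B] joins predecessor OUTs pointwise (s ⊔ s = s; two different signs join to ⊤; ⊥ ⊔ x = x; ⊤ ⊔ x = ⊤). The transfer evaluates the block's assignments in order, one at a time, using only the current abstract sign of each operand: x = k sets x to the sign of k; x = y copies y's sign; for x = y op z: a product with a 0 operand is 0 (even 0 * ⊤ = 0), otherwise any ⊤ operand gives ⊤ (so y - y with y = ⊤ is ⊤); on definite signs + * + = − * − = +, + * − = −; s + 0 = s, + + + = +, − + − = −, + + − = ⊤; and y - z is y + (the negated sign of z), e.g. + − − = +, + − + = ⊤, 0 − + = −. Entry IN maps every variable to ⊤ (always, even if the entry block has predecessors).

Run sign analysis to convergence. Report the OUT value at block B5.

Answer: {a: ⊤, b: ⊤, c: ⊤, d: -, e: ⊤, f: ⊤}

Trace:
Converged values:
  B0:  IN=(all ⊤)  OUT=(all ⊤)
  B1:  IN=(all ⊤)  OUT=(all ⊤)
  B2:  IN=(all ⊤)  OUT=(all ⊤)
  B3:  IN=(all ⊤)  OUT={d:-; rest ⊤}
  B4:  IN={d:-; rest ⊤}  OUT={d:-; rest ⊤}
  B5:  IN={d:-; rest ⊤}  OUT={d:-; rest ⊤}
  B6:  IN=(all ⊤)  OUT=(all ⊤)
  B7:  IN=(all ⊤)  OUT=(all ⊤)
  B8:  IN=(all ⊤)  OUT=(all ⊤)
  B9:  IN=(all ⊤)  OUT=(all ⊤)

Merge at B5: IN[B5] = OUT[B4] = {a: ⊤, b: ⊤, c: ⊤, d: -, e: ⊤, f: ⊤}
Applying B5's transfer function to that IN value gives OUT[B5] (row B5 above).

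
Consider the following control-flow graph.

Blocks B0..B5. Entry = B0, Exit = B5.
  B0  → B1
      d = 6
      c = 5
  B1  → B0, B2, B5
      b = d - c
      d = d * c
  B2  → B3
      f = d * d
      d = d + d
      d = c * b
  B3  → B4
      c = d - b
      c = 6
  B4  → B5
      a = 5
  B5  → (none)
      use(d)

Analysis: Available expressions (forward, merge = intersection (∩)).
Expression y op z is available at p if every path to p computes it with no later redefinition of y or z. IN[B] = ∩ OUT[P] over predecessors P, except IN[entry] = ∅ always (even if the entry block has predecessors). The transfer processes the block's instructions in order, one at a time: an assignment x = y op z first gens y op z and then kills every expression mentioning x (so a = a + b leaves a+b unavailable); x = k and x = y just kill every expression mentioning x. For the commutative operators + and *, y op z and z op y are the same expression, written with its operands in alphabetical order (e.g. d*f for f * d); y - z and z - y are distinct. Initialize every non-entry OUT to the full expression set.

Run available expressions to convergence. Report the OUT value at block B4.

Answer: {d-b}

Working:
Converged values:
  B0:   IN={}   OUT={}
  B1:   IN={}   OUT={}
  B2:   IN={}   OUT={b*c}
  B3:   IN={b*c}   OUT={d-b}
  B4:   IN={d-b}   OUT={d-b}
  B5:   IN={}   OUT={}

Merge at B4: IN[B4] = OUT[B3] = {d-b}
Applying B4's transfer function to that IN value gives OUT[B4] (row B4 above).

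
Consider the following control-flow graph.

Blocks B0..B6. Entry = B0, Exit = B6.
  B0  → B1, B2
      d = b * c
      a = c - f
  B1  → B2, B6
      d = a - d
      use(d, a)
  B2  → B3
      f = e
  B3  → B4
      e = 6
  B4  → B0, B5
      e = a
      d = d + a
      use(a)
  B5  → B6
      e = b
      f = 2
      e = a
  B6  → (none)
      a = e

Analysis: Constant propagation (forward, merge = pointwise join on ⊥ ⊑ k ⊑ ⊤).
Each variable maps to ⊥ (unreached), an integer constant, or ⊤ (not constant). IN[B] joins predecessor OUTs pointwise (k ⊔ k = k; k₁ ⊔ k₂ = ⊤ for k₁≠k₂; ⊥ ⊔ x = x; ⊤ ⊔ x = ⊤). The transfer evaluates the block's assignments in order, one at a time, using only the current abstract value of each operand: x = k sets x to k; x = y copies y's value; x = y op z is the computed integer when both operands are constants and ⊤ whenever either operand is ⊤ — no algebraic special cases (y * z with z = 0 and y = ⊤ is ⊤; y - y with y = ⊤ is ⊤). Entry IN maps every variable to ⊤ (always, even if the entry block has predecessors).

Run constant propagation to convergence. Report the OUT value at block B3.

Answer: {a: ⊤, b: ⊤, c: ⊤, d: ⊤, e: 6, f: ⊤}

Trace:
Converged values:
  B0: | IN=(all ⊤) | OUT=(all ⊤)
  B1: | IN=(all ⊤) | OUT=(all ⊤)
  B2: | IN=(all ⊤) | OUT=(all ⊤)
  B3: | IN=(all ⊤) | OUT={e:6; rest ⊤}
  B4: | IN={e:6; rest ⊤} | OUT=(all ⊤)
  B5: | IN=(all ⊤) | OUT={f:2; rest ⊤}
  B6: | IN=(all ⊤) | OUT=(all ⊤)

Merge at B3: IN[B3] = OUT[B2] = {a: ⊤, b: ⊤, c: ⊤, d: ⊤, e: ⊤, f: ⊤}
Applying B3's transfer function to that IN value gives OUT[B3] (row B3 above).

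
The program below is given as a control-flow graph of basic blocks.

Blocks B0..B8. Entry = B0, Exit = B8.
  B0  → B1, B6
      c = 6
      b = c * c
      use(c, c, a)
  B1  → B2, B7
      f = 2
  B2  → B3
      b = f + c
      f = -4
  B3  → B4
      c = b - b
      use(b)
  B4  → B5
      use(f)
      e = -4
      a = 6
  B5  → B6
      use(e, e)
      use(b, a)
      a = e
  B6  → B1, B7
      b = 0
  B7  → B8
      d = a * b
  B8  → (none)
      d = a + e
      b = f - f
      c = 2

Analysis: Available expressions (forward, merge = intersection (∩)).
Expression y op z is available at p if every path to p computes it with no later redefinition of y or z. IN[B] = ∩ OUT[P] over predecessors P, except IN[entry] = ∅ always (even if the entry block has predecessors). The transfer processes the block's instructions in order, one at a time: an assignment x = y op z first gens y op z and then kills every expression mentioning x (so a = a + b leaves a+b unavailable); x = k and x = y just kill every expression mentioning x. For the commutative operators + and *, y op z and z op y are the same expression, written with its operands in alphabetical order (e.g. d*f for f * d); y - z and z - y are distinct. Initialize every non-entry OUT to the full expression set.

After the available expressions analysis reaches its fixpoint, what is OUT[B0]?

Per-block solution:
  B0:  IN={}  OUT={c*c}
  B1:  IN={}  OUT={}
  B2:  IN={}  OUT={}
  B3:  IN={}  OUT={b-b}
  B4:  IN={b-b}  OUT={b-b}
  B5:  IN={b-b}  OUT={b-b}
  B6:  IN={}  OUT={}
  B7:  IN={}  OUT={a*b}
  B8:  IN={a*b}  OUT={a+e, f-f}

B0 is the boundary node: IN[B0] = {}
Applying B0's transfer function to that IN value gives OUT[B0] (row B0 above).

Answer: {c*c}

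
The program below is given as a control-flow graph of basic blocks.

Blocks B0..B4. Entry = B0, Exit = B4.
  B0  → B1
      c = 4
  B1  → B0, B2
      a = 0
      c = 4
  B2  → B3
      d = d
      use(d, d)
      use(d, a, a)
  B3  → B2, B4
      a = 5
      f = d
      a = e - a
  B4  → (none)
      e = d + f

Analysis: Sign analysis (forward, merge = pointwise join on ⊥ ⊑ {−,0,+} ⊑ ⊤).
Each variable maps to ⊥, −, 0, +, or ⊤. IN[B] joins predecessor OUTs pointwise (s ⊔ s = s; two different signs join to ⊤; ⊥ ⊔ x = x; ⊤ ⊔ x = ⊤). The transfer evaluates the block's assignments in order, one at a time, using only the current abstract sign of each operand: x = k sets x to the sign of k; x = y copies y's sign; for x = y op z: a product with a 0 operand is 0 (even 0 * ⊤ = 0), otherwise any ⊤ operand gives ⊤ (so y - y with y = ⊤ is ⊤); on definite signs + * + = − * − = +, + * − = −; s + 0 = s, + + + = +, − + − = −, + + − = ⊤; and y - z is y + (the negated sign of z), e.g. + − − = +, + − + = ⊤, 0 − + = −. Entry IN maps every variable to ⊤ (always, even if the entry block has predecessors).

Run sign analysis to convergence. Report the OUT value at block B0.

Converged values:
  B0: | IN=(all ⊤) | OUT={c:+; rest ⊤}
  B1: | IN={c:+; rest ⊤} | OUT={a:0, c:+; rest ⊤}
  B2: | IN={c:+; rest ⊤} | OUT={c:+; rest ⊤}
  B3: | IN={c:+; rest ⊤} | OUT={c:+; rest ⊤}
  B4: | IN={c:+; rest ⊤} | OUT={c:+; rest ⊤}

Merge at B0 (entry node, so the boundary value (all ⊤) is joined with the incoming edge(s)): IN[B0] = (all ⊤) ⊔ OUT[B1] = {a: ⊤, b: ⊤, c: ⊤, d: ⊤, e: ⊤, f: ⊤}
Applying B0's transfer function to that IN value gives OUT[B0] (row B0 above).

Answer: {a: ⊤, b: ⊤, c: +, d: ⊤, e: ⊤, f: ⊤}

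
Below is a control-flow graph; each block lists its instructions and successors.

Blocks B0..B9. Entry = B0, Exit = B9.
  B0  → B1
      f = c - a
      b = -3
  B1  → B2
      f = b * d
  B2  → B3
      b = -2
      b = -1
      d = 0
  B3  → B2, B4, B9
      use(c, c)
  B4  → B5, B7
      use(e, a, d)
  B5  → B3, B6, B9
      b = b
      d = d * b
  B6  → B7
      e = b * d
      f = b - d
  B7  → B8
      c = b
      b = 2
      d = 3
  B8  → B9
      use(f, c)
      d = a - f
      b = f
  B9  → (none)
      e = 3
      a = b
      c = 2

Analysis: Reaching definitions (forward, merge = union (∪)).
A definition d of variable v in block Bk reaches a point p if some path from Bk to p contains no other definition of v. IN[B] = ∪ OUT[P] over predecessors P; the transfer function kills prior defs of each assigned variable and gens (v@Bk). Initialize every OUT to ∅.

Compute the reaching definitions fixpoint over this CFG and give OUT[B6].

Per-block solution:
  B0:   IN={}   OUT={b@B0, f@B0}
  B1:   IN={b@B0, f@B0}   OUT={b@B0, f@B1}
  B2:   IN={b@B0, b@B2, b@B5, d@B2, d@B5, f@B1}   OUT={b@B2, d@B2, f@B1}
  B3:   IN={b@B2, b@B5, d@B2, d@B5, f@B1}   OUT={b@B2, b@B5, d@B2, d@B5, f@B1}
  B4:   IN={b@B2, b@B5, d@B2, d@B5, f@B1}   OUT={b@B2, b@B5, d@B2, d@B5, f@B1}
  B5:   IN={b@B2, b@B5, d@B2, d@B5, f@B1}   OUT={b@B5, d@B5, f@B1}
  B6:   IN={b@B5, d@B5, f@B1}   OUT={b@B5, d@B5, e@B6, f@B6}
  B7:   IN={b@B2, b@B5, d@B2, d@B5, e@B6, f@B1, f@B6}   OUT={b@B7, c@B7, d@B7, e@B6, f@B1, f@B6}
  B8:   IN={b@B7, c@B7, d@B7, e@B6, f@B1, f@B6}   OUT={b@B8, c@B7, d@B8, e@B6, f@B1, f@B6}
  B9:   IN={b@B2, b@B5, b@B8, c@B7, d@B2, d@B5, d@B8, e@B6, f@B1, f@B6}   OUT={a@B9, b@B2, b@B5, b@B8, c@B9, d@B2, d@B5, d@B8, e@B9, f@B1, f@B6}

Merge at B6: IN[B6] = OUT[B5] = {b@B5, d@B5, f@B1}
Applying B6's transfer function to that IN value gives OUT[B6] (row B6 above).

Answer: {b@B5, d@B5, e@B6, f@B6}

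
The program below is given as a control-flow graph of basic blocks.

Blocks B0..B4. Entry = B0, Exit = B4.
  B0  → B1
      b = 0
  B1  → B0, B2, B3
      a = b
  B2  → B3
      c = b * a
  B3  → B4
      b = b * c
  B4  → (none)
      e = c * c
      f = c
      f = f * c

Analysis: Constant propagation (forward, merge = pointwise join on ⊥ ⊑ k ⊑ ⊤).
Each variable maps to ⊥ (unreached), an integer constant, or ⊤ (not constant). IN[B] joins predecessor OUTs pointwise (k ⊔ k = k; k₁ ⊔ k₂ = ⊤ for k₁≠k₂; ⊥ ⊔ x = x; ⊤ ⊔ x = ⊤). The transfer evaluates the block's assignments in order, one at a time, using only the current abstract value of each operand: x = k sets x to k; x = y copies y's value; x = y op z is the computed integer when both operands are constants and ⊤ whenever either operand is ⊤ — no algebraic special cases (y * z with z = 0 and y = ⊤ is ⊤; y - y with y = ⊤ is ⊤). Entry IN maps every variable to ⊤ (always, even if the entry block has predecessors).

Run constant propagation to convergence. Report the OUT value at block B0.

Answer: {a: ⊤, b: 0, c: ⊤, d: ⊤, e: ⊤, f: ⊤}

Derivation:
Fixpoint table:
  B0:   IN=(all ⊤)   OUT={b:0; rest ⊤}
  B1:   IN={b:0; rest ⊤}   OUT={a:0, b:0; rest ⊤}
  B2:   IN={a:0, b:0; rest ⊤}   OUT={a:0, b:0, c:0; rest ⊤}
  B3:   IN={a:0, b:0; rest ⊤}   OUT={a:0; rest ⊤}
  B4:   IN={a:0; rest ⊤}   OUT={a:0; rest ⊤}

Merge at B0 (entry node, so the boundary value (all ⊤) is joined with the incoming edge(s)): IN[B0] = (all ⊤) ⊔ OUT[B1] = {a: ⊤, b: ⊤, c: ⊤, d: ⊤, e: ⊤, f: ⊤}
Applying B0's transfer function to that IN value gives OUT[B0] (row B0 above).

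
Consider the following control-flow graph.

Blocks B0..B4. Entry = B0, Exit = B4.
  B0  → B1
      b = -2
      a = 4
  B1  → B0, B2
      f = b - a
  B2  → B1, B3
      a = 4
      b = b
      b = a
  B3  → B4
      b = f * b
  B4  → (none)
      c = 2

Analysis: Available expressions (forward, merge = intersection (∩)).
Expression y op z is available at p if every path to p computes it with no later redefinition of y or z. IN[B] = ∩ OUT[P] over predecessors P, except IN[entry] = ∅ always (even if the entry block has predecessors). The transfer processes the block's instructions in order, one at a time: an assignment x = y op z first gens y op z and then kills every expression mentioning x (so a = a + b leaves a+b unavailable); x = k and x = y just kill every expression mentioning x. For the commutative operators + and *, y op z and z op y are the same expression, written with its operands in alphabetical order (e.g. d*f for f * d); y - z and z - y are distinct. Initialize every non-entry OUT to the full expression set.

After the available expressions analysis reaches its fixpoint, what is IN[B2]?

Answer: {b-a}

Trace:
Converged values:
  B0:  IN={}  OUT={}
  B1:  IN={}  OUT={b-a}
  B2:  IN={b-a}  OUT={}
  B3:  IN={}  OUT={}
  B4:  IN={}  OUT={}

Merge at B2: IN[B2] = OUT[B1] = {b-a}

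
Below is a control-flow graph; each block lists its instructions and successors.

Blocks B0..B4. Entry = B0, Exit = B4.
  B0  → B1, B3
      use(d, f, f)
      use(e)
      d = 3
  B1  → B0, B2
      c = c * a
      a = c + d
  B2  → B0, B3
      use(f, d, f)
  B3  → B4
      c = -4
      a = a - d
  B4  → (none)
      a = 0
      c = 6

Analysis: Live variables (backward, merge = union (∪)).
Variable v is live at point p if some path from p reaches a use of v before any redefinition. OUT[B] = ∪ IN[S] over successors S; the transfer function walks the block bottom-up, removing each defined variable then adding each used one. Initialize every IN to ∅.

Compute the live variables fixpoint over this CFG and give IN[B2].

Per-block solution:
  B0:   IN={a, c, d, e, f}   OUT={a, c, d, e, f}
  B1:   IN={a, c, d, e, f}   OUT={a, c, d, e, f}
  B2:   IN={a, c, d, e, f}   OUT={a, c, d, e, f}
  B3:   IN={a, d}   OUT={}
  B4:   IN={}   OUT={}

Merge at B2: OUT[B2] = IN[B0] ⊔ IN[B3] = {a, c, d, e, f}
Applying B2's transfer function to that OUT value gives IN[B2] (row B2 above).

Answer: {a, c, d, e, f}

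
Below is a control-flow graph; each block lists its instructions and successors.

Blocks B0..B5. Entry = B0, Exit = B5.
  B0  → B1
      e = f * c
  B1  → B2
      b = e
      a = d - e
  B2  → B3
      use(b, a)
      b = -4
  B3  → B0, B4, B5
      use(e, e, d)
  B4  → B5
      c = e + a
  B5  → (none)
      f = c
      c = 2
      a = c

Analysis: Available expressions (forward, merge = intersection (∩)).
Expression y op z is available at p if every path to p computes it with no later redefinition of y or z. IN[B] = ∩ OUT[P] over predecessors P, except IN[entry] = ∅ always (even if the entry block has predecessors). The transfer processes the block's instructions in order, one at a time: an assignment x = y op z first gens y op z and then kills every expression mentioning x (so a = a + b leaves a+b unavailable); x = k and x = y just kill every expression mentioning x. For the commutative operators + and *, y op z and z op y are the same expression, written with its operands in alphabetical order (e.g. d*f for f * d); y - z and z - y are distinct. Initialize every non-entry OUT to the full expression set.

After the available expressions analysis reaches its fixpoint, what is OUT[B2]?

Answer: {c*f, d-e}

Working:
Per-block solution:
  B0: | IN={} | OUT={c*f}
  B1: | IN={c*f} | OUT={c*f, d-e}
  B2: | IN={c*f, d-e} | OUT={c*f, d-e}
  B3: | IN={c*f, d-e} | OUT={c*f, d-e}
  B4: | IN={c*f, d-e} | OUT={a+e, d-e}
  B5: | IN={d-e} | OUT={d-e}

Merge at B2: IN[B2] = OUT[B1] = {c*f, d-e}
Applying B2's transfer function to that IN value gives OUT[B2] (row B2 above).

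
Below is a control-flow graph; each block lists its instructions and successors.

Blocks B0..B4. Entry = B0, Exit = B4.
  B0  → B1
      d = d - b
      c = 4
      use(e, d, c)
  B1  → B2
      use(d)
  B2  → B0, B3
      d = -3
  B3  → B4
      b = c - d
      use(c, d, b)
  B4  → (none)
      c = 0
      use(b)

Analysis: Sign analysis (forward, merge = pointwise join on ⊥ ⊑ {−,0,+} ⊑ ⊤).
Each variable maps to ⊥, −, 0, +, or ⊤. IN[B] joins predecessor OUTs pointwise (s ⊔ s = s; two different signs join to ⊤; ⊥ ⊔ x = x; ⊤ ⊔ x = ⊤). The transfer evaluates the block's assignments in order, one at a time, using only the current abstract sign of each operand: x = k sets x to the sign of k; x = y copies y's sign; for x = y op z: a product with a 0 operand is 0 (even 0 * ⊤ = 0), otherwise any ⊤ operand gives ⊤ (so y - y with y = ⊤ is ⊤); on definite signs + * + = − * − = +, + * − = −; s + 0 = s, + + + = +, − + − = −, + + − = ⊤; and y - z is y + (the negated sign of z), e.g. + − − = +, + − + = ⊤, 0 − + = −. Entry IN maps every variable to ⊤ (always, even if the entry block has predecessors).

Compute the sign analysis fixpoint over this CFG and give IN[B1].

Per-block solution:
  B0: | IN=(all ⊤) | OUT={c:+; rest ⊤}
  B1: | IN={c:+; rest ⊤} | OUT={c:+; rest ⊤}
  B2: | IN={c:+; rest ⊤} | OUT={c:+, d:-; rest ⊤}
  B3: | IN={c:+, d:-; rest ⊤} | OUT={b:+, c:+, d:-; rest ⊤}
  B4: | IN={b:+, c:+, d:-; rest ⊤} | OUT={b:+, c:0, d:-; rest ⊤}

Merge at B1: IN[B1] = OUT[B0] = {a: ⊤, b: ⊤, c: +, d: ⊤, e: ⊤, f: ⊤}

Answer: {a: ⊤, b: ⊤, c: +, d: ⊤, e: ⊤, f: ⊤}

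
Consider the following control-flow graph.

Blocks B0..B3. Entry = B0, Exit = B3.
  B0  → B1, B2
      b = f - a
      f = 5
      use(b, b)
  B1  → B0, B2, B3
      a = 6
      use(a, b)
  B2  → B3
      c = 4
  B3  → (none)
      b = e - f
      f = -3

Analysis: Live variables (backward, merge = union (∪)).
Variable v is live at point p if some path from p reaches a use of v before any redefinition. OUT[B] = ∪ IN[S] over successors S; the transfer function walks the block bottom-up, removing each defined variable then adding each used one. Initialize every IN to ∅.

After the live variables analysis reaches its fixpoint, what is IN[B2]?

Per-block solution:
  B0: | IN={a, e, f} | OUT={b, e, f}
  B1: | IN={b, e, f} | OUT={a, e, f}
  B2: | IN={e, f} | OUT={e, f}
  B3: | IN={e, f} | OUT={}

Merge at B2: OUT[B2] = IN[B3] = {e, f}
Applying B2's transfer function to that OUT value gives IN[B2] (row B2 above).

Answer: {e, f}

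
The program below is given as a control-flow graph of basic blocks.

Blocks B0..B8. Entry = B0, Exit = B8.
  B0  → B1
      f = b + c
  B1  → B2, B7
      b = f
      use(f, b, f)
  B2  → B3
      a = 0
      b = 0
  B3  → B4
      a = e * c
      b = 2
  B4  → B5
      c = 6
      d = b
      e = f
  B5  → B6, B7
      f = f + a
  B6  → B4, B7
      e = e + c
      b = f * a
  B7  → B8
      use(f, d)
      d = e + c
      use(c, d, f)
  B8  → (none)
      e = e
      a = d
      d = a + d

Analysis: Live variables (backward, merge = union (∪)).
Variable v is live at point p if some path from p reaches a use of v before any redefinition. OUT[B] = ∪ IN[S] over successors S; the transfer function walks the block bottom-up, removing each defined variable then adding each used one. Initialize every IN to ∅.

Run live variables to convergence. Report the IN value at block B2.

Converged values:
  B0:  IN={b, c, d, e}  OUT={c, d, e, f}
  B1:  IN={c, d, e, f}  OUT={c, d, e, f}
  B2:  IN={c, e, f}  OUT={c, e, f}
  B3:  IN={c, e, f}  OUT={a, b, f}
  B4:  IN={a, b, f}  OUT={a, c, d, e, f}
  B5:  IN={a, c, d, e, f}  OUT={a, c, d, e, f}
  B6:  IN={a, c, d, e, f}  OUT={a, b, c, d, e, f}
  B7:  IN={c, d, e, f}  OUT={d, e}
  B8:  IN={d, e}  OUT={}

Merge at B2: OUT[B2] = IN[B3] = {c, e, f}
Applying B2's transfer function to that OUT value gives IN[B2] (row B2 above).

Answer: {c, e, f}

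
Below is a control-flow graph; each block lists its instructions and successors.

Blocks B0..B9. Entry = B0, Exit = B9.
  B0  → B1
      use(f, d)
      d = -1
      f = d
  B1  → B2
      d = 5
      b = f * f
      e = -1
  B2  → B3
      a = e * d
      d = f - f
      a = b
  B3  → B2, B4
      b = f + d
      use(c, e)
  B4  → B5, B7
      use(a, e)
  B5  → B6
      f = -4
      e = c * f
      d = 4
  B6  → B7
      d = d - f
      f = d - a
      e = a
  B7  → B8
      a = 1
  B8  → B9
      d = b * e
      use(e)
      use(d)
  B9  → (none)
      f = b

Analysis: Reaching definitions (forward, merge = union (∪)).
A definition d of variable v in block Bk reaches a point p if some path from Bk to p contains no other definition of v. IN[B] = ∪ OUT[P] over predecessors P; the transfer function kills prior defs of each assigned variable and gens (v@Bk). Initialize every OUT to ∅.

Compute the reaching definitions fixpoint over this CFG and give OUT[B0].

Answer: {d@B0, f@B0}

Derivation:
Converged values:
  B0: | IN={} | OUT={d@B0, f@B0}
  B1: | IN={d@B0, f@B0} | OUT={b@B1, d@B1, e@B1, f@B0}
  B2: | IN={a@B2, b@B1, b@B3, d@B1, d@B2, e@B1, f@B0} | OUT={a@B2, b@B1, b@B3, d@B2, e@B1, f@B0}
  B3: | IN={a@B2, b@B1, b@B3, d@B2, e@B1, f@B0} | OUT={a@B2, b@B3, d@B2, e@B1, f@B0}
  B4: | IN={a@B2, b@B3, d@B2, e@B1, f@B0} | OUT={a@B2, b@B3, d@B2, e@B1, f@B0}
  B5: | IN={a@B2, b@B3, d@B2, e@B1, f@B0} | OUT={a@B2, b@B3, d@B5, e@B5, f@B5}
  B6: | IN={a@B2, b@B3, d@B5, e@B5, f@B5} | OUT={a@B2, b@B3, d@B6, e@B6, f@B6}
  B7: | IN={a@B2, b@B3, d@B2, d@B6, e@B1, e@B6, f@B0, f@B6} | OUT={a@B7, b@B3, d@B2, d@B6, e@B1, e@B6, f@B0, f@B6}
  B8: | IN={a@B7, b@B3, d@B2, d@B6, e@B1, e@B6, f@B0, f@B6} | OUT={a@B7, b@B3, d@B8, e@B1, e@B6, f@B0, f@B6}
  B9: | IN={a@B7, b@B3, d@B8, e@B1, e@B6, f@B0, f@B6} | OUT={a@B7, b@B3, d@B8, e@B1, e@B6, f@B9}

B0 is the boundary node: IN[B0] = {}
Applying B0's transfer function to that IN value gives OUT[B0] (row B0 above).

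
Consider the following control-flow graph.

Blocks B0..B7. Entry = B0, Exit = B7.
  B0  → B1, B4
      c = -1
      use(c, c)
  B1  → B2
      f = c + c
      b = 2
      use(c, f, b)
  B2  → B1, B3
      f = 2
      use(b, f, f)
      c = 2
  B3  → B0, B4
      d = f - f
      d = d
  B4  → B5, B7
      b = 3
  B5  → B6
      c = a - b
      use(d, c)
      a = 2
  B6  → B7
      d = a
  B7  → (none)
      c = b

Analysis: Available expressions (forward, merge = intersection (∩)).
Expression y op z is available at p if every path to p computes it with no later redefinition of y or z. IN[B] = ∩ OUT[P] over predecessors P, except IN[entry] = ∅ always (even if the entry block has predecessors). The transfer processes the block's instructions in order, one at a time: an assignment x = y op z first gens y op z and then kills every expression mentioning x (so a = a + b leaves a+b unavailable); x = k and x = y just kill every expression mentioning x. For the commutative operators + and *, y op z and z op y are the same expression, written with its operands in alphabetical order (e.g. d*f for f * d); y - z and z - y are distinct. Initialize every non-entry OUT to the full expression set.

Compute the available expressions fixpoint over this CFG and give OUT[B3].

Answer: {f-f}

Trace:
Per-block solution:
  B0:   IN={}   OUT={}
  B1:   IN={}   OUT={c+c}
  B2:   IN={c+c}   OUT={}
  B3:   IN={}   OUT={f-f}
  B4:   IN={}   OUT={}
  B5:   IN={}   OUT={}
  B6:   IN={}   OUT={}
  B7:   IN={}   OUT={}

Merge at B3: IN[B3] = OUT[B2] = {}
Applying B3's transfer function to that IN value gives OUT[B3] (row B3 above).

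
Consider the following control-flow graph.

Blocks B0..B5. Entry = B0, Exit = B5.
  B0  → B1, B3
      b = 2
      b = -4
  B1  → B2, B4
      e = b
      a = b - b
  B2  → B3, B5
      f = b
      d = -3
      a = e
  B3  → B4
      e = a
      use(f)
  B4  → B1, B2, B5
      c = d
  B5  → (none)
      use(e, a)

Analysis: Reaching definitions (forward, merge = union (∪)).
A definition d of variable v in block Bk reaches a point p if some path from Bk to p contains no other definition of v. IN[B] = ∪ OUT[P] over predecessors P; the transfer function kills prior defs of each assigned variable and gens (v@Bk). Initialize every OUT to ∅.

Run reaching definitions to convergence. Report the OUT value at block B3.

Answer: {a@B2, b@B0, c@B4, d@B2, e@B3, f@B2}

Derivation:
Fixpoint table:
  B0: | IN={} | OUT={b@B0}
  B1: | IN={a@B1, a@B2, b@B0, c@B4, d@B2, e@B1, e@B3, f@B2} | OUT={a@B1, b@B0, c@B4, d@B2, e@B1, f@B2}
  B2: | IN={a@B1, a@B2, b@B0, c@B4, d@B2, e@B1, e@B3, f@B2} | OUT={a@B2, b@B0, c@B4, d@B2, e@B1, e@B3, f@B2}
  B3: | IN={a@B2, b@B0, c@B4, d@B2, e@B1, e@B3, f@B2} | OUT={a@B2, b@B0, c@B4, d@B2, e@B3, f@B2}
  B4: | IN={a@B1, a@B2, b@B0, c@B4, d@B2, e@B1, e@B3, f@B2} | OUT={a@B1, a@B2, b@B0, c@B4, d@B2, e@B1, e@B3, f@B2}
  B5: | IN={a@B1, a@B2, b@B0, c@B4, d@B2, e@B1, e@B3, f@B2} | OUT={a@B1, a@B2, b@B0, c@B4, d@B2, e@B1, e@B3, f@B2}

Merge at B3: IN[B3] = OUT[B0] ⊔ OUT[B2] = {a@B2, b@B0, c@B4, d@B2, e@B1, e@B3, f@B2}
Applying B3's transfer function to that IN value gives OUT[B3] (row B3 above).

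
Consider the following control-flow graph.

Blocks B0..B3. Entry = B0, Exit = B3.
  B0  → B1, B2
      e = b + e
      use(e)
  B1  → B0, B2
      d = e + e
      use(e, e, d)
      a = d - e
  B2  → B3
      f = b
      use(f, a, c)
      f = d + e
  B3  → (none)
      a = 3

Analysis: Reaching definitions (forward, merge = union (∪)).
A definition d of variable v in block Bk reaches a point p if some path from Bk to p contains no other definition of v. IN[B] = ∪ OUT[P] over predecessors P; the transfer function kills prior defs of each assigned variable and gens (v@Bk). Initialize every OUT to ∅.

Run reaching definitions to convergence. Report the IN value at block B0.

Converged values:
  B0: | IN={a@B1, d@B1, e@B0} | OUT={a@B1, d@B1, e@B0}
  B1: | IN={a@B1, d@B1, e@B0} | OUT={a@B1, d@B1, e@B0}
  B2: | IN={a@B1, d@B1, e@B0} | OUT={a@B1, d@B1, e@B0, f@B2}
  B3: | IN={a@B1, d@B1, e@B0, f@B2} | OUT={a@B3, d@B1, e@B0, f@B2}

Merge at B0 (entry node, so the boundary value {} is joined with the incoming edge(s)): IN[B0] = {} ⊔ OUT[B1] = {a@B1, d@B1, e@B0}

Answer: {a@B1, d@B1, e@B0}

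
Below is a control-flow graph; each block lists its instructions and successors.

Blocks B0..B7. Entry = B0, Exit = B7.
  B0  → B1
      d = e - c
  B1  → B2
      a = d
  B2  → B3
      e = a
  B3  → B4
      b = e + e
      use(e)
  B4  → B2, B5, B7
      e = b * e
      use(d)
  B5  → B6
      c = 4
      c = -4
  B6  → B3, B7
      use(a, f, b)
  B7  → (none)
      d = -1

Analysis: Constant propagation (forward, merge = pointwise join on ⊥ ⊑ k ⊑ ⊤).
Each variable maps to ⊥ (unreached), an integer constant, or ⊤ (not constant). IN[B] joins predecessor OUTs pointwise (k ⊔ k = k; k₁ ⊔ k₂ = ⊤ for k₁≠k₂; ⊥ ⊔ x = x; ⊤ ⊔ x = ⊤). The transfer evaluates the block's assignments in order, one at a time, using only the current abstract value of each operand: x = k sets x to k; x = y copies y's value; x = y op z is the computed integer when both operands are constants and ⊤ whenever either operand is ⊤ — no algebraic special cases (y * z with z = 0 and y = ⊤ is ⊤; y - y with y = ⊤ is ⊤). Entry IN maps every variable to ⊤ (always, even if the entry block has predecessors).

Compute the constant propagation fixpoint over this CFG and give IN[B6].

Answer: {a: ⊤, b: ⊤, c: -4, d: ⊤, e: ⊤, f: ⊤}

Trace:
Converged values:
  B0:  IN=(all ⊤)  OUT=(all ⊤)
  B1:  IN=(all ⊤)  OUT=(all ⊤)
  B2:  IN=(all ⊤)  OUT=(all ⊤)
  B3:  IN=(all ⊤)  OUT=(all ⊤)
  B4:  IN=(all ⊤)  OUT=(all ⊤)
  B5:  IN=(all ⊤)  OUT={c:-4; rest ⊤}
  B6:  IN={c:-4; rest ⊤}  OUT={c:-4; rest ⊤}
  B7:  IN=(all ⊤)  OUT={d:-1; rest ⊤}

Merge at B6: IN[B6] = OUT[B5] = {a: ⊤, b: ⊤, c: -4, d: ⊤, e: ⊤, f: ⊤}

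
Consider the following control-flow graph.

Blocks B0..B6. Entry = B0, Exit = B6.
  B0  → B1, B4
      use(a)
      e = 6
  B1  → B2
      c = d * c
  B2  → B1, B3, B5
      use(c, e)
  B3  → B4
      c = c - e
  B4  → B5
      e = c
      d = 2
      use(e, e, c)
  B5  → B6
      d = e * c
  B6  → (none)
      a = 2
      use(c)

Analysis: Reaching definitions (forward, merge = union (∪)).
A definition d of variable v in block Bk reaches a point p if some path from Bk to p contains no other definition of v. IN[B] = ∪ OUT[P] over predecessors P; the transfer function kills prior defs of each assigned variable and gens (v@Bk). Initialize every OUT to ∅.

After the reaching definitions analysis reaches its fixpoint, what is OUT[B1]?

Converged values:
  B0:  IN={}  OUT={e@B0}
  B1:  IN={c@B1, e@B0}  OUT={c@B1, e@B0}
  B2:  IN={c@B1, e@B0}  OUT={c@B1, e@B0}
  B3:  IN={c@B1, e@B0}  OUT={c@B3, e@B0}
  B4:  IN={c@B3, e@B0}  OUT={c@B3, d@B4, e@B4}
  B5:  IN={c@B1, c@B3, d@B4, e@B0, e@B4}  OUT={c@B1, c@B3, d@B5, e@B0, e@B4}
  B6:  IN={c@B1, c@B3, d@B5, e@B0, e@B4}  OUT={a@B6, c@B1, c@B3, d@B5, e@B0, e@B4}

Merge at B1: IN[B1] = OUT[B0] ⊔ OUT[B2] = {c@B1, e@B0}
Applying B1's transfer function to that IN value gives OUT[B1] (row B1 above).

Answer: {c@B1, e@B0}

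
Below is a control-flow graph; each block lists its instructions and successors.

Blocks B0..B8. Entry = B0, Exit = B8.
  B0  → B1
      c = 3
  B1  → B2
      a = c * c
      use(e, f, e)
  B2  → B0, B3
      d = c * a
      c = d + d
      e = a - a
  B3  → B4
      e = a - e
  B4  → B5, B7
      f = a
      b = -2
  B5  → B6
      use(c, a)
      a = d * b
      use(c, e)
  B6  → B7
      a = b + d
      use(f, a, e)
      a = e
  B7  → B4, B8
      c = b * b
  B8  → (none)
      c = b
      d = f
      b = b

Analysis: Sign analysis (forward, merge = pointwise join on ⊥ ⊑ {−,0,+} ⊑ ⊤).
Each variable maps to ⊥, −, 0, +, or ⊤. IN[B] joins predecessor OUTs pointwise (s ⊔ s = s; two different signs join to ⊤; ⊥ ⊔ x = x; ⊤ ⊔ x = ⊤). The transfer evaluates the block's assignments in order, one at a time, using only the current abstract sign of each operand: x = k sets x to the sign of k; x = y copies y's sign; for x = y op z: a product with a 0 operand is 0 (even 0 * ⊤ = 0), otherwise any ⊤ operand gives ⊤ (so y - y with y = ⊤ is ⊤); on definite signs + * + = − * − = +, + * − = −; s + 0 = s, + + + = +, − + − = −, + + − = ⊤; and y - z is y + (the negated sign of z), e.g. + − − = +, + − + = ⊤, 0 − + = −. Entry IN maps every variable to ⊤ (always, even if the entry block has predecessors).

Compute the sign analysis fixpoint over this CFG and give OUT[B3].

Answer: {a: +, b: ⊤, c: +, d: +, e: ⊤, f: ⊤}

Trace:
Per-block solution:
  B0:  IN=(all ⊤)  OUT={c:+; rest ⊤}
  B1:  IN={c:+; rest ⊤}  OUT={a:+, c:+; rest ⊤}
  B2:  IN={a:+, c:+; rest ⊤}  OUT={a:+, c:+, d:+; rest ⊤}
  B3:  IN={a:+, c:+, d:+; rest ⊤}  OUT={a:+, c:+, d:+; rest ⊤}
  B4:  IN={c:+, d:+; rest ⊤}  OUT={b:-, c:+, d:+; rest ⊤}
  B5:  IN={b:-, c:+, d:+; rest ⊤}  OUT={a:-, b:-, c:+, d:+; rest ⊤}
  B6:  IN={a:-, b:-, c:+, d:+; rest ⊤}  OUT={b:-, c:+, d:+; rest ⊤}
  B7:  IN={b:-, c:+, d:+; rest ⊤}  OUT={b:-, c:+, d:+; rest ⊤}
  B8:  IN={b:-, c:+, d:+; rest ⊤}  OUT={b:-, c:-; rest ⊤}

Merge at B3: IN[B3] = OUT[B2] = {a: +, b: ⊤, c: +, d: +, e: ⊤, f: ⊤}
Applying B3's transfer function to that IN value gives OUT[B3] (row B3 above).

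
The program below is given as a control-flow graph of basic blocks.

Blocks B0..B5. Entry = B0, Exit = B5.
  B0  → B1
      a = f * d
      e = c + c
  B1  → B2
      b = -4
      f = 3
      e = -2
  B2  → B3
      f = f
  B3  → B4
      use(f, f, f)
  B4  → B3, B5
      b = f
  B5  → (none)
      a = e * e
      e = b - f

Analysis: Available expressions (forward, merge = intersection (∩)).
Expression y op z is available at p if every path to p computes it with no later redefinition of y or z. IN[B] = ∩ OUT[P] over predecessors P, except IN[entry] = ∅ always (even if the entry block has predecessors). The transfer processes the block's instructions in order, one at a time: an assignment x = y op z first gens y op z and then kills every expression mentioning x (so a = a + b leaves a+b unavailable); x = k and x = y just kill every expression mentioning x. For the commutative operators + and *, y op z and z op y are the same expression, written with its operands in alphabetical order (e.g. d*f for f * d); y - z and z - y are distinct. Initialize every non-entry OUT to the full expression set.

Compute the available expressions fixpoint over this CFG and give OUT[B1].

Converged values:
  B0: | IN={} | OUT={c+c, d*f}
  B1: | IN={c+c, d*f} | OUT={c+c}
  B2: | IN={c+c} | OUT={c+c}
  B3: | IN={c+c} | OUT={c+c}
  B4: | IN={c+c} | OUT={c+c}
  B5: | IN={c+c} | OUT={b-f, c+c}

Merge at B1: IN[B1] = OUT[B0] = {c+c, d*f}
Applying B1's transfer function to that IN value gives OUT[B1] (row B1 above).

Answer: {c+c}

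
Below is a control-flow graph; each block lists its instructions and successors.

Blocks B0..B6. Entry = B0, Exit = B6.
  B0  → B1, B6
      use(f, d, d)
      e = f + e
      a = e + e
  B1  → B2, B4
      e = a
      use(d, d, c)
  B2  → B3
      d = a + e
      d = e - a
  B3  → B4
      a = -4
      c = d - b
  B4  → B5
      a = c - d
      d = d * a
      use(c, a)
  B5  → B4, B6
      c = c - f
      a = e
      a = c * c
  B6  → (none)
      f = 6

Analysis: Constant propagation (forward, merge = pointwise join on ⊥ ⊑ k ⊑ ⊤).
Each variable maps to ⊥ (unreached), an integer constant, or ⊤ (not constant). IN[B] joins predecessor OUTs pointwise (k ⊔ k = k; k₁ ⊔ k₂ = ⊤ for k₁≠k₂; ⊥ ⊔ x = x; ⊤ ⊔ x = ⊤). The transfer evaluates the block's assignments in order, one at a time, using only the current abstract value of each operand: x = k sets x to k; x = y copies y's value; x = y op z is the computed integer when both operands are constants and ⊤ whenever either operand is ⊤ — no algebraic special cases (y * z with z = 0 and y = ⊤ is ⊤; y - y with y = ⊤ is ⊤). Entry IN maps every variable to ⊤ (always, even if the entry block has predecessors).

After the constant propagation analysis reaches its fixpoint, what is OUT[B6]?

Per-block solution:
  B0:  IN=(all ⊤)  OUT=(all ⊤)
  B1:  IN=(all ⊤)  OUT=(all ⊤)
  B2:  IN=(all ⊤)  OUT=(all ⊤)
  B3:  IN=(all ⊤)  OUT={a:-4; rest ⊤}
  B4:  IN=(all ⊤)  OUT=(all ⊤)
  B5:  IN=(all ⊤)  OUT=(all ⊤)
  B6:  IN=(all ⊤)  OUT={f:6; rest ⊤}

Merge at B6: IN[B6] = OUT[B0] ⊔ OUT[B5] = {a: ⊤, b: ⊤, c: ⊤, d: ⊤, e: ⊤, f: ⊤}
Applying B6's transfer function to that IN value gives OUT[B6] (row B6 above).

Answer: {a: ⊤, b: ⊤, c: ⊤, d: ⊤, e: ⊤, f: 6}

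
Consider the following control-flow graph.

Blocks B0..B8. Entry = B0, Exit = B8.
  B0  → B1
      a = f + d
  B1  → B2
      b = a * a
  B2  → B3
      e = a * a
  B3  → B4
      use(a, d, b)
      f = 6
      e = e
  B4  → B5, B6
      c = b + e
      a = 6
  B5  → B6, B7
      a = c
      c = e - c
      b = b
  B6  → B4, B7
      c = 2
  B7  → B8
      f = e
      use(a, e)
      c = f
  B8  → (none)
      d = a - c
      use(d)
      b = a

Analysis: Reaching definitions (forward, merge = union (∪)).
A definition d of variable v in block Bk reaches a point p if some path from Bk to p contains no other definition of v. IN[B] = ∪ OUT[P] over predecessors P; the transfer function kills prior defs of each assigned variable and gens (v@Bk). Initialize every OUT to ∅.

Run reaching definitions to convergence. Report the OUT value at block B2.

Answer: {a@B0, b@B1, e@B2}

Trace:
Fixpoint table:
  B0:  IN={}  OUT={a@B0}
  B1:  IN={a@B0}  OUT={a@B0, b@B1}
  B2:  IN={a@B0, b@B1}  OUT={a@B0, b@B1, e@B2}
  B3:  IN={a@B0, b@B1, e@B2}  OUT={a@B0, b@B1, e@B3, f@B3}
  B4:  IN={a@B0, a@B4, a@B5, b@B1, b@B5, c@B6, e@B3, f@B3}  OUT={a@B4, b@B1, b@B5, c@B4, e@B3, f@B3}
  B5:  IN={a@B4, b@B1, b@B5, c@B4, e@B3, f@B3}  OUT={a@B5, b@B5, c@B5, e@B3, f@B3}
  B6:  IN={a@B4, a@B5, b@B1, b@B5, c@B4, c@B5, e@B3, f@B3}  OUT={a@B4, a@B5, b@B1, b@B5, c@B6, e@B3, f@B3}
  B7:  IN={a@B4, a@B5, b@B1, b@B5, c@B5, c@B6, e@B3, f@B3}  OUT={a@B4, a@B5, b@B1, b@B5, c@B7, e@B3, f@B7}
  B8:  IN={a@B4, a@B5, b@B1, b@B5, c@B7, e@B3, f@B7}  OUT={a@B4, a@B5, b@B8, c@B7, d@B8, e@B3, f@B7}

Merge at B2: IN[B2] = OUT[B1] = {a@B0, b@B1}
Applying B2's transfer function to that IN value gives OUT[B2] (row B2 above).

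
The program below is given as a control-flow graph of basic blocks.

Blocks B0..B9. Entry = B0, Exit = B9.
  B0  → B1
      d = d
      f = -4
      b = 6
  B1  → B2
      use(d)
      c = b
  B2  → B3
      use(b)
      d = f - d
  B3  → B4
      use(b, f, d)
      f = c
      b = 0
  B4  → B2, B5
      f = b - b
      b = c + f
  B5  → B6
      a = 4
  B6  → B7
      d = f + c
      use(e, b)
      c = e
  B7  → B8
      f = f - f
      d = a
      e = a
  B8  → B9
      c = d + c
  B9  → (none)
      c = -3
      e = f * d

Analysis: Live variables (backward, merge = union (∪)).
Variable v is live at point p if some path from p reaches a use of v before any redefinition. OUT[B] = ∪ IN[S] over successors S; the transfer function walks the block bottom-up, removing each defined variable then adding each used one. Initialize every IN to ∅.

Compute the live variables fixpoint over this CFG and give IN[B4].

Answer: {b, c, d, e}

Working:
Per-block solution:
  B0:  IN={d, e}  OUT={b, d, e, f}
  B1:  IN={b, d, e, f}  OUT={b, c, d, e, f}
  B2:  IN={b, c, d, e, f}  OUT={b, c, d, e, f}
  B3:  IN={b, c, d, e, f}  OUT={b, c, d, e}
  B4:  IN={b, c, d, e}  OUT={b, c, d, e, f}
  B5:  IN={b, c, e, f}  OUT={a, b, c, e, f}
  B6:  IN={a, b, c, e, f}  OUT={a, c, f}
  B7:  IN={a, c, f}  OUT={c, d, f}
  B8:  IN={c, d, f}  OUT={d, f}
  B9:  IN={d, f}  OUT={}

Merge at B4: OUT[B4] = IN[B2] ⊔ IN[B5] = {b, c, d, e, f}
Applying B4's transfer function to that OUT value gives IN[B4] (row B4 above).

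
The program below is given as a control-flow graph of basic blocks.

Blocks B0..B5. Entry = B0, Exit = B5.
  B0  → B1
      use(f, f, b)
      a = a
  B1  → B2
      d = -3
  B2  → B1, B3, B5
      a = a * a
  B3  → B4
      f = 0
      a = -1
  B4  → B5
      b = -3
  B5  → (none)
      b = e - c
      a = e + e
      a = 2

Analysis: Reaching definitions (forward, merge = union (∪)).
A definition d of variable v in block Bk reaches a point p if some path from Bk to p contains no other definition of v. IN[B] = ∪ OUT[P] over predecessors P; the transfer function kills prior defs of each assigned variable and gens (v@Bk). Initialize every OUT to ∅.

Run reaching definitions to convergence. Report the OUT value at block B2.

Answer: {a@B2, d@B1}

Working:
Per-block solution:
  B0:  IN={}  OUT={a@B0}
  B1:  IN={a@B0, a@B2, d@B1}  OUT={a@B0, a@B2, d@B1}
  B2:  IN={a@B0, a@B2, d@B1}  OUT={a@B2, d@B1}
  B3:  IN={a@B2, d@B1}  OUT={a@B3, d@B1, f@B3}
  B4:  IN={a@B3, d@B1, f@B3}  OUT={a@B3, b@B4, d@B1, f@B3}
  B5:  IN={a@B2, a@B3, b@B4, d@B1, f@B3}  OUT={a@B5, b@B5, d@B1, f@B3}

Merge at B2: IN[B2] = OUT[B1] = {a@B0, a@B2, d@B1}
Applying B2's transfer function to that IN value gives OUT[B2] (row B2 above).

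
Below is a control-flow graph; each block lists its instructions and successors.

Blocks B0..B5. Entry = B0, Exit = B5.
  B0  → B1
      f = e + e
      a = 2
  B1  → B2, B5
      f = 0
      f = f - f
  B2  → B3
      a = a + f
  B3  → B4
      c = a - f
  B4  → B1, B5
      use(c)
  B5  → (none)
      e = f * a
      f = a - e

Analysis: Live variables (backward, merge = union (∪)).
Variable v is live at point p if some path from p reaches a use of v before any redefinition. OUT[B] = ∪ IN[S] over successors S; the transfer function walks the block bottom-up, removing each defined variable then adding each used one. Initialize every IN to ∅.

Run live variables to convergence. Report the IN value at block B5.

Answer: {a, f}

Working:
Fixpoint table:
  B0:   IN={e}   OUT={a}
  B1:   IN={a}   OUT={a, f}
  B2:   IN={a, f}   OUT={a, f}
  B3:   IN={a, f}   OUT={a, c, f}
  B4:   IN={a, c, f}   OUT={a, f}
  B5:   IN={a, f}   OUT={}

B5 is the boundary node: OUT[B5] = {}
Applying B5's transfer function to that OUT value gives IN[B5] (row B5 above).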